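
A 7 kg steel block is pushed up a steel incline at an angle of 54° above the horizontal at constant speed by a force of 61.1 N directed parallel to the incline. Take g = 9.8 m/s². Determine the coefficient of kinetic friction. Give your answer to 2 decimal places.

At constant speed ΣF = 0 along the incline. The applied 61.1 N acts up the slope; the weight component mg sin 54° = 55.499 N and kinetic friction μN both act down the slope.
So 61.1 = 55.499 + μ × 40.322, giving μ = (61.1 − 55.499) / 40.322 = 0.1389.

0.14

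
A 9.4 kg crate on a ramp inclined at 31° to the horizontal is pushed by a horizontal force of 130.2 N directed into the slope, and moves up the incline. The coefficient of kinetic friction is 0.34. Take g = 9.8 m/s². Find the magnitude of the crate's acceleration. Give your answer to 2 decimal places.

1.54 m/s²

The horizontal push has components F cos 31° = 130.2 × 0.8572 = 111.607 N up the incline and F sin 31° = 130.2 × 0.5150 = 67.053 N pressing into the surface.
The normal force is therefore N = mg cos 31° + F sin 31° = 78.965 + 67.053 = 146.018 N, and kinetic friction down the slope is μN = 0.34 × 146.018 = 49.646 N.
Along the incline: F cos 31° − mg sin 31° − μN = ma, so 111.607 − 47.442 − 49.646 = 9.4 a, giving a = 1.5446 m/s².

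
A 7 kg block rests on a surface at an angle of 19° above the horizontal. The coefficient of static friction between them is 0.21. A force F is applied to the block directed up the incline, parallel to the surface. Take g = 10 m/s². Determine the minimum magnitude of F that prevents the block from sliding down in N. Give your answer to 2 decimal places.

The normal force is N = mg cos 19° = 66.186 N. With F at its minimum the block is on the verge of sliding down, so static friction is at its maximum μ_s N = 0.21 × 66.186 = 13.899 N and acts up the slope.
Equilibrium along the incline: F + μ_s N = mg sin 19°, so F = 22.790 − 13.899 = 8.891 N.

8.89 N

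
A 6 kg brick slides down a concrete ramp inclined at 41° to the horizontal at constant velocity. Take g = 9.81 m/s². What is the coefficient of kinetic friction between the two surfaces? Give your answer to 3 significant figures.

0.869

At constant velocity the net force along the incline is zero: mg sin 41° = μ mg cos 41°.
So μ = tan 41° = 0.6561 / 0.7547 = 0.8694.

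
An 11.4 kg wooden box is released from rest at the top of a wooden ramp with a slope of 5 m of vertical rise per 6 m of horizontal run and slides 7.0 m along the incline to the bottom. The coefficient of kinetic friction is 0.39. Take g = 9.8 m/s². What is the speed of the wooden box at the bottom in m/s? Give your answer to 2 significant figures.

6.8 m/s

The weight component along the incline is mg sin 39.81° = 71.521 N and the normal force is N = mg cos 39.81° = 85.826 N.
Friction up the slope is f = μN = 0.39 × 85.826 = 33.472 N, so the net downslope force is 71.521 − 33.472 = 38.049 N and a = 38.049 / 11.4 = 3.3376 m/s².
Starting from rest over a distance of 7.0 m, v² = 2aL = 2 × 3.3376 × 7.0 = 46.7264, so v = 6.8357 m/s.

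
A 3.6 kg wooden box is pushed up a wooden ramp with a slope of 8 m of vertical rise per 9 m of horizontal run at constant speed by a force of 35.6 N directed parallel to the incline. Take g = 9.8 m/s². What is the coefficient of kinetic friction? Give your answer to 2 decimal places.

0.46

At constant speed ΣF = 0 along the incline. The applied 35.6 N acts up the slope; the weight component mg sin 41.63° = 23.439 N and kinetic friction μN both act down the slope.
So 35.6 = 23.439 + μ × 26.369, giving μ = (35.6 − 23.439) / 26.369 = 0.4612.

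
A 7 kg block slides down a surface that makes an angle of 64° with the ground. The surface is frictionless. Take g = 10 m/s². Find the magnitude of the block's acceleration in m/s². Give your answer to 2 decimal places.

Resolving the weight along the incline: the component pulling the block down the slope is mg sin 64° = 7 × 10 × 0.8988 = 62.916 N, and the normal force is N = mg cos 64° = 7 × 10 × 0.4384 = 30.688 N.
With no friction the net force along the incline is 62.916 N, so a = g sin 64° = 62.916 / 7 = 8.9880 m/s².

8.99 m/s²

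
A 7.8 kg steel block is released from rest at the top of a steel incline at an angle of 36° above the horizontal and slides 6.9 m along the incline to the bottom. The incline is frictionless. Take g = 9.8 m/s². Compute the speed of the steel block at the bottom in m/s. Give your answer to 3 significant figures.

8.92 m/s

The weight component along the incline is mg sin 36° = 44.930 N and the normal force is N = mg cos 36° = 61.841 N.
With no friction, a = g sin 36° = 5.7603 m/s².
Starting from rest over a distance of 6.9 m, v² = 2aL = 2 × 5.7603 × 6.9 = 79.4921, so v = 8.9158 m/s.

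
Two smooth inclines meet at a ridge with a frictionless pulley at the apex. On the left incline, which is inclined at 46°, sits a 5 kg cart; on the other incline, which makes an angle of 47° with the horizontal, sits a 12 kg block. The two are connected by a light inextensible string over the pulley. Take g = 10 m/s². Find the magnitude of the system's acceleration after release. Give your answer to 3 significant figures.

3.05 m/s²

Resolve each weight along its own incline: the 5 kg mass has component 5 × 10 × sin 46° = 35.967 N down its slope, and the 12 kg mass has 12 × 10 × sin 47° = 87.762 N down its slope.
The 12 kg side's 87.762 N exceeds the other side's 35.967 N, so that mass slides down and the 5 kg mass slides up. Taking that direction as positive, Newton's second law for the whole system gives 87.762 − 35.967 = (5 + 12) a, so a = 51.795 / 17 = 3.0468 m/s².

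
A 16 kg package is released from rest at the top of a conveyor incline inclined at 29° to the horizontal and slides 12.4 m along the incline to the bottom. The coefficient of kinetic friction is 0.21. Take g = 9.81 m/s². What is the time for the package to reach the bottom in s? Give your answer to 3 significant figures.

The weight component along the incline is mg sin 29° = 76.096 N and the normal force is N = mg cos 29° = 137.280 N.
Friction up the slope is f = μN = 0.21 × 137.280 = 28.829 N, so the net downslope force is 76.096 − 28.829 = 47.267 N and a = 47.267 / 16 = 2.9542 m/s².
Starting from rest, L = ½at², so t = √(2L/a) = √(2 × 12.4 / 2.9542) = 2.8974 s.

2.90 s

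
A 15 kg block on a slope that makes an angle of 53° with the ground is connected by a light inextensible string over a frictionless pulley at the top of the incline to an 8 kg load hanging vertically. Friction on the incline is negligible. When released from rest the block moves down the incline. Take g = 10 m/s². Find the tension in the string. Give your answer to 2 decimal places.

For the block on the incline: the weight component along the slope is m₁g sin 53° = 15 × 10 × 0.7986 = 119.790 N and the normal force is N = m₁g cos 53° = 90.272 N.
Newton's second law for the block (down-slope positive): 119.790 − T = 15 a. For the hanging load (upward positive): T − 8 × 10 = 8 a.
Adding the two equations eliminates T: 39.790 = 23 a, so a = 1.7300 m/s².
Then from the hanging load's equation, T = 8 × (10 + 1.7300) = 93.840 N.

93.84 N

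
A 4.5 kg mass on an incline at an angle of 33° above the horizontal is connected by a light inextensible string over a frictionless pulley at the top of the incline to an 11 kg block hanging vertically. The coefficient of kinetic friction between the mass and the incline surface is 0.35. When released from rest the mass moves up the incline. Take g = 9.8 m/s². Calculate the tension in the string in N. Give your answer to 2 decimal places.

57.53 N

For the mass on the incline: the weight component along the slope is m₁g sin 33° = 4.5 × 9.8 × 0.5446 = 24.017 N and the normal force is N = m₁g cos 33° = 36.985 N.
Kinetic friction opposes the mass's motion up the incline: f = μN = 0.35 × 36.985 = 12.945 N acting down the slope.
Newton's second law for the mass (up-slope positive): T − 24.017 − 12.945 = 4.5 a. For the hanging block (downward positive): 11 × 9.8 − T = 11 a.
Adding the two equations eliminates T: 70.838 = 15.5 a, so a = 4.5702 m/s².
Then from the hanging block's equation, T = 11 × (9.8 − 4.5702) = 57.528 N.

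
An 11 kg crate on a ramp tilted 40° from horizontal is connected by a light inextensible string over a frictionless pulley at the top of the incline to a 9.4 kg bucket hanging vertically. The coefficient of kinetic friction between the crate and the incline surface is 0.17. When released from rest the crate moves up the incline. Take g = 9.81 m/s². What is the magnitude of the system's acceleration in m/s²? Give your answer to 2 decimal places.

0.43 m/s²

For the crate on the incline: the weight component along the slope is m₁g sin 40° = 11 × 9.81 × 0.6428 = 69.365 N and the normal force is N = m₁g cos 40° = 82.664 N.
Kinetic friction opposes the crate's motion up the incline: f = μN = 0.17 × 82.664 = 14.053 N acting down the slope.
Newton's second law for the crate (up-slope positive): T − 69.365 − 14.053 = 11 a. For the hanging bucket (downward positive): 9.4 × 9.81 − T = 9.4 a.
Adding the two equations eliminates T: 8.796 = 20.4 a, so a = 0.4312 m/s².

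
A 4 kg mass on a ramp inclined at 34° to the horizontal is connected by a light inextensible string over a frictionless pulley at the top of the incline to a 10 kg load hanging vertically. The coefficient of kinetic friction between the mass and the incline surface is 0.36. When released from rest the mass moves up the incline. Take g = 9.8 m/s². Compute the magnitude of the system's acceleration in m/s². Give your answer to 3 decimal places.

For the mass on the incline: the weight component along the slope is m₁g sin 34° = 4 × 9.8 × 0.5592 = 21.921 N and the normal force is N = m₁g cos 34° = 32.498 N.
Kinetic friction opposes the mass's motion up the incline: f = μN = 0.36 × 32.498 = 11.699 N acting down the slope.
Newton's second law for the mass (up-slope positive): T − 21.921 − 11.699 = 4 a. For the hanging load (downward positive): 10 × 9.8 − T = 10 a.
Adding the two equations eliminates T: 64.380 = 14 a, so a = 4.5986 m/s².

4.599 m/s²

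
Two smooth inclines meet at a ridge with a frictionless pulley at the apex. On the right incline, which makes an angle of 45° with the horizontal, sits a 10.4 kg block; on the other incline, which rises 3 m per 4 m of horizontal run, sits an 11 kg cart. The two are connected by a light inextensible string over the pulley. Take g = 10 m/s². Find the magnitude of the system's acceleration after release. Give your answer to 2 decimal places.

Resolve each weight along its own incline: the 10.4 kg mass has component 10.4 × 10 × sin 45° = 73.539 N down its slope, and the 11 kg mass has 11 × 10 × sin 36.87° = 66.000 N down its slope.
The 10.4 kg side's 73.539 N exceeds the other side's 66.000 N, so that mass slides down and the 11 kg mass slides up. Taking that direction as positive, Newton's second law for the whole system gives 73.539 − 66.000 = (10.4 + 11) a, so a = 7.539 / 21.4 = 0.3523 m/s².

0.35 m/s²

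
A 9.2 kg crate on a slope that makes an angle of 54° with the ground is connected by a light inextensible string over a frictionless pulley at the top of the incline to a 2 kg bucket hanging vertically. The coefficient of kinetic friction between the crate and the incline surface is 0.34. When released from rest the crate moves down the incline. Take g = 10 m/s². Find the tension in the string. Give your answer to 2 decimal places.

26.44 N

For the crate on the incline: the weight component along the slope is m₁g sin 54° = 9.2 × 10 × 0.8090 = 74.428 N and the normal force is N = m₁g cos 54° = 54.076 N.
Kinetic friction opposes the crate's motion down the incline: f = μN = 0.34 × 54.076 = 18.386 N acting up the slope.
Newton's second law for the crate (down-slope positive): 74.428 − 18.386 − T = 9.2 a. For the hanging bucket (upward positive): T − 2 × 10 = 2 a.
Adding the two equations eliminates T: 36.042 = 11.2 a, so a = 3.2180 m/s².
Then from the hanging bucket's equation, T = 2 × (10 + 3.2180) = 26.436 N.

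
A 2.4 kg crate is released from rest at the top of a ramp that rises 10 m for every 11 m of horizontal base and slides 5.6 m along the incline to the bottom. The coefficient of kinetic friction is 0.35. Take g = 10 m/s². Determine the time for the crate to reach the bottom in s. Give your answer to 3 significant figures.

The weight component along the incline is mg sin 42.27° = 16.144 N and the normal force is N = mg cos 42.27° = 17.759 N.
Friction up the slope is f = μN = 0.35 × 17.759 = 6.216 N, so the net downslope force is 16.144 − 6.216 = 9.928 N and a = 9.928 / 2.4 = 4.1367 m/s².
Starting from rest, L = ½at², so t = √(2L/a) = √(2 × 5.6 / 4.1367) = 1.6454 s.

1.65 s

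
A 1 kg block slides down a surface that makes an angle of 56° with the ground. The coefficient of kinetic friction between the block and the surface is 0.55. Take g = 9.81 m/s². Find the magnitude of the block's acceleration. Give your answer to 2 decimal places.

Resolving the weight along the incline: the component pulling the block down the slope is mg sin 56° = 1 × 9.81 × 0.8290 = 8.132 N, and the normal force is N = mg cos 56° = 1 × 9.81 × 0.5592 = 5.486 N.
Kinetic friction acts up the slope with magnitude f = μN = 0.55 × 5.486 = 3.017 N.
Net force along the incline is 8.132 − 3.017 = 5.115 N, so a = 5.115 / 1 = 5.1150 m/s².

5.12 m/s²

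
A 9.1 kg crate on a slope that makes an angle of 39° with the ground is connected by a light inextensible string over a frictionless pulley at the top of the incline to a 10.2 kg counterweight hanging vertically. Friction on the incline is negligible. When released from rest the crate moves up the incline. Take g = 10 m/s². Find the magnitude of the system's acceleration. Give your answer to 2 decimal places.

For the crate on the incline: the weight component along the slope is m₁g sin 39° = 9.1 × 10 × 0.6293 = 57.266 N and the normal force is N = m₁g cos 39° = 70.720 N.
Newton's second law for the crate (up-slope positive): T − 57.266 = 9.1 a. For the hanging counterweight (downward positive): 10.2 × 10 − T = 10.2 a.
Adding the two equations eliminates T: 44.734 = 19.3 a, so a = 2.3178 m/s².

2.32 m/s²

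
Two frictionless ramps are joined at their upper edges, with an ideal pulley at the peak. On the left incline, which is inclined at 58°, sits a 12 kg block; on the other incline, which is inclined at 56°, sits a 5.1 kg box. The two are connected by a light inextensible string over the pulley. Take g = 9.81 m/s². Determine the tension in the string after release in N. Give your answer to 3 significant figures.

Resolve each weight along its own incline: the 12 kg mass has component 12 × 9.81 × sin 58° = 99.832 N down its slope, and the 5.1 kg mass has 5.1 × 9.81 × sin 56° = 41.478 N down its slope.
The 12 kg side's 99.832 N exceeds the other side's 41.478 N, so that mass slides down and the 5.1 kg mass slides up. Taking that direction as positive, Newton's second law for the whole system gives 99.832 − 41.478 = (12 + 5.1) a, so a = 58.354 / 17.1 = 3.4125 m/s².
For the 5.1 kg mass (up-slope positive): T − 41.478 = 5.1 × 3.4125, so T = 58.882 N.

58.9 N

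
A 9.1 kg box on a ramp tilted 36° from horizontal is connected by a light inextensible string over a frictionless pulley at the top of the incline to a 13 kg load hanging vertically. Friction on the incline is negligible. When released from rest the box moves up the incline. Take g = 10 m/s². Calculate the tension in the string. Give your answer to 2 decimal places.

84.99 N

For the box on the incline: the weight component along the slope is m₁g sin 36° = 9.1 × 10 × 0.5878 = 53.490 N and the normal force is N = m₁g cos 36° = 73.621 N.
Newton's second law for the box (up-slope positive): T − 53.490 = 9.1 a. For the hanging load (downward positive): 13 × 10 − T = 13 a.
Adding the two equations eliminates T: 76.510 = 22.1 a, so a = 3.4620 m/s².
Then from the hanging load's equation, T = 13 × (10 − 3.4620) = 84.994 N.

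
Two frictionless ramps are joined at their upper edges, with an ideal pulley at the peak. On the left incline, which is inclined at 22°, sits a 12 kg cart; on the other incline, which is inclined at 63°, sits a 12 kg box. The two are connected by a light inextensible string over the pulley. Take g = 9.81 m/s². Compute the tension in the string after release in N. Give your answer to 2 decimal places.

74.49 N

Resolve each weight along its own incline: the 12 kg mass has component 12 × 9.81 × sin 22° = 44.099 N down its slope, and the 12 kg mass has 12 × 9.81 × sin 63° = 104.889 N down its slope.
The 12 kg side's 104.889 N exceeds the other side's 44.099 N, so that mass slides down and the 12 kg mass slides up. Taking that direction as positive, Newton's second law for the whole system gives 104.889 − 44.099 = (12 + 12) a, so a = 60.790 / 24 = 2.5329 m/s².
For the 12 kg mass (up-slope positive): T − 44.099 = 12 × 2.5329, so T = 74.494 N.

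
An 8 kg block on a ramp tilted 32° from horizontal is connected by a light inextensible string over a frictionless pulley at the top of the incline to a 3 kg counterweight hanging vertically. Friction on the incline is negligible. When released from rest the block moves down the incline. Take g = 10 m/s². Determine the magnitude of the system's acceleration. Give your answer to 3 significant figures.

For the block on the incline: the weight component along the slope is m₁g sin 32° = 8 × 10 × 0.5299 = 42.392 N and the normal force is N = m₁g cos 32° = 67.844 N.
Newton's second law for the block (down-slope positive): 42.392 − T = 8 a. For the hanging counterweight (upward positive): T − 3 × 10 = 3 a.
Adding the two equations eliminates T: 12.392 = 11 a, so a = 1.1265 m/s².

1.13 m/s²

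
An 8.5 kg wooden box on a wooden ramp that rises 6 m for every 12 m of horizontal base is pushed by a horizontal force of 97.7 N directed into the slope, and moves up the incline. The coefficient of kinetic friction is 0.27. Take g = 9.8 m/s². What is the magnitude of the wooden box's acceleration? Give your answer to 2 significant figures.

2.1 m/s²

The horizontal push has components F cos 26.57° = 97.7 × 0.8944 = 87.383 N up the incline and F sin 26.57° = 97.7 × 0.4472 = 43.691 N pressing into the surface.
The normal force is therefore N = mg cos 26.57° + F sin 26.57° = 74.504 + 43.691 = 118.195 N, and kinetic friction down the slope is μN = 0.27 × 118.195 = 31.913 N.
Along the incline: F cos 26.57° − mg sin 26.57° − μN = ma, so 87.383 − 37.252 − 31.913 = 8.5 a, giving a = 2.1433 m/s².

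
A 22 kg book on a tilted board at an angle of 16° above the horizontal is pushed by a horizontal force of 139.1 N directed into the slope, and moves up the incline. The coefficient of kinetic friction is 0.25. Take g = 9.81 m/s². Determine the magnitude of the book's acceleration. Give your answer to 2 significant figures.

The horizontal push has components F cos 16° = 139.1 × 0.9613 = 133.717 N up the incline and F sin 16° = 139.1 × 0.2756 = 38.336 N pressing into the surface.
The normal force is therefore N = mg cos 16° + F sin 16° = 207.468 + 38.336 = 245.804 N, and kinetic friction down the slope is μN = 0.25 × 245.804 = 61.451 N.
Along the incline: F cos 16° − mg sin 16° − μN = ma, so 133.717 − 59.480 − 61.451 = 22 a, giving a = 0.5812 m/s².

0.58 m/s²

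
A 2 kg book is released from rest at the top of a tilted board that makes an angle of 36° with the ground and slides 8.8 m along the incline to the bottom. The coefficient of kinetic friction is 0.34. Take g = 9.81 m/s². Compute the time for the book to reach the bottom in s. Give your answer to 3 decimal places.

2.395 s

The weight component along the incline is mg sin 36° = 11.532 N and the normal force is N = mg cos 36° = 15.873 N.
Friction up the slope is f = μN = 0.34 × 15.873 = 5.397 N, so the net downslope force is 11.532 − 5.397 = 6.135 N and a = 6.135 / 2 = 3.0675 m/s².
Starting from rest, L = ½at², so t = √(2L/a) = √(2 × 8.8 / 3.0675) = 2.3953 s.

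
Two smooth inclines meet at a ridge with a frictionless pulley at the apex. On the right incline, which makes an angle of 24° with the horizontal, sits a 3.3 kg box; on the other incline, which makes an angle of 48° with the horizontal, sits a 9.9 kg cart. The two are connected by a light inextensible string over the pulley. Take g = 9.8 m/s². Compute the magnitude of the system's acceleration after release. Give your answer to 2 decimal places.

4.47 m/s²

Resolve each weight along its own incline: the 3.3 kg mass has component 3.3 × 9.8 × sin 24° = 13.154 N down its slope, and the 9.9 kg mass has 9.9 × 9.8 × sin 48° = 72.100 N down its slope.
The 9.9 kg side's 72.100 N exceeds the other side's 13.154 N, so that mass slides down and the 3.3 kg mass slides up. Taking that direction as positive, Newton's second law for the whole system gives 72.100 − 13.154 = (3.3 + 9.9) a, so a = 58.946 / 13.2 = 4.4656 m/s².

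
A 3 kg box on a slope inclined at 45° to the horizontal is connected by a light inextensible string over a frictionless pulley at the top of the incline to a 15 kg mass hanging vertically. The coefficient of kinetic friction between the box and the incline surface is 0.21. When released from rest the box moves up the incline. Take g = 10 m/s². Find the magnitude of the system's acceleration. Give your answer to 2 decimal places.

6.91 m/s²

For the box on the incline: the weight component along the slope is m₁g sin 45° = 3 × 10 × 0.7071 = 21.213 N and the normal force is N = m₁g cos 45° = 21.213 N.
Kinetic friction opposes the box's motion up the incline: f = μN = 0.21 × 21.213 = 4.455 N acting down the slope.
Newton's second law for the box (up-slope positive): T − 21.213 − 4.455 = 3 a. For the hanging mass (downward positive): 15 × 10 − T = 15 a.
Adding the two equations eliminates T: 124.332 = 18 a, so a = 6.9073 m/s².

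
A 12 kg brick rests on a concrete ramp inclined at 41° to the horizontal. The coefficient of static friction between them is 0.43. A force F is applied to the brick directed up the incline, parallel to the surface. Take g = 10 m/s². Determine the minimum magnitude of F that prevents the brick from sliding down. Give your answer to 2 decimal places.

39.78 N

The normal force is N = mg cos 41° = 90.565 N. With F at its minimum the brick is on the verge of sliding down, so static friction is at its maximum μ_s N = 0.43 × 90.565 = 38.943 N and acts up the slope.
Equilibrium along the incline: F + μ_s N = mg sin 41°, so F = 78.727 − 38.943 = 39.784 N.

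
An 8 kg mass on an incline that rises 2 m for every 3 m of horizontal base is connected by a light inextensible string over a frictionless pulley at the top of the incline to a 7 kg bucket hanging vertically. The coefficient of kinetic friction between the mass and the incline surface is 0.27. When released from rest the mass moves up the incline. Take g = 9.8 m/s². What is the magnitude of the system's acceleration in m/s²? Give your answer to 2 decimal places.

For the mass on the incline: the weight component along the slope is m₁g sin 33.69° = 8 × 9.8 × 0.5547 = 43.488 N and the normal force is N = m₁g cos 33.69° = 65.233 N.
Kinetic friction opposes the mass's motion up the incline: f = μN = 0.27 × 65.233 = 17.613 N acting down the slope.
Newton's second law for the mass (up-slope positive): T − 43.488 − 17.613 = 8 a. For the hanging bucket (downward positive): 7 × 9.8 − T = 7 a.
Adding the two equations eliminates T: 7.499 = 15 a, so a = 0.4999 m/s².

0.50 m/s²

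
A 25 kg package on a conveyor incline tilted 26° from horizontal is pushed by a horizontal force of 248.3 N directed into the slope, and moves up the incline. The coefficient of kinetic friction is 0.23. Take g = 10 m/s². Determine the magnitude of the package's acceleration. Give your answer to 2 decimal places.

The horizontal push has components F cos 26° = 248.3 × 0.8988 = 223.172 N up the incline and F sin 26° = 248.3 × 0.4384 = 108.855 N pressing into the surface.
The normal force is therefore N = mg cos 26° + F sin 26° = 224.700 + 108.855 = 333.555 N, and kinetic friction down the slope is μN = 0.23 × 333.555 = 76.718 N.
Along the incline: F cos 26° − mg sin 26° − μN = ma, so 223.172 − 109.600 − 76.718 = 25 a, giving a = 1.4742 m/s².

1.47 m/s²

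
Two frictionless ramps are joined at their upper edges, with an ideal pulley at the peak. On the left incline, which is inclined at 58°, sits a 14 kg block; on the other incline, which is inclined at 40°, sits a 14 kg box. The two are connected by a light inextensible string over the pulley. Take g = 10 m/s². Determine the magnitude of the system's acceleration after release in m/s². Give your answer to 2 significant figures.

Resolve each weight along its own incline: the 14 kg mass has component 14 × 10 × sin 58° = 118.727 N down its slope, and the 14 kg mass has 14 × 10 × sin 40° = 89.990 N down its slope.
The 14 kg side's 118.727 N exceeds the other side's 89.990 N, so that mass slides down and the 14 kg mass slides up. Taking that direction as positive, Newton's second law for the whole system gives 118.727 − 89.990 = (14 + 14) a, so a = 28.737 / 28 = 1.0263 m/s².

1.0 m/s²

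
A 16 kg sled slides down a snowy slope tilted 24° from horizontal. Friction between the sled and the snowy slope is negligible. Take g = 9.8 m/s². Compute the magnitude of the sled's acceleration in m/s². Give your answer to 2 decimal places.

Resolving the weight along the incline: the component pulling the sled down the slope is mg sin 24° = 16 × 9.8 × 0.4067 = 63.771 N, and the normal force is N = mg cos 24° = 16 × 9.8 × 0.9135 = 143.237 N.
With no friction the net force along the incline is 63.771 N, so a = g sin 24° = 63.771 / 16 = 3.9857 m/s².

3.99 m/s²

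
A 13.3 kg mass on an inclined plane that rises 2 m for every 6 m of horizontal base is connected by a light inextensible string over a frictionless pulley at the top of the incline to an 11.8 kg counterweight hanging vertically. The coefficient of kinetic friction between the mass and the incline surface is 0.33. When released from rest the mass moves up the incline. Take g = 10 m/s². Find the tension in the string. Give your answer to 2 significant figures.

100 N

For the mass on the incline: the weight component along the slope is m₁g sin 18.43° = 13.3 × 10 × 0.3162 = 42.055 N and the normal force is N = m₁g cos 18.43° = 126.175 N.
Kinetic friction opposes the mass's motion up the incline: f = μN = 0.33 × 126.175 = 41.638 N acting down the slope.
Newton's second law for the mass (up-slope positive): T − 42.055 − 41.638 = 13.3 a. For the hanging counterweight (downward positive): 11.8 × 10 − T = 11.8 a.
Adding the two equations eliminates T: 34.307 = 25.1 a, so a = 1.3668 m/s².
Then from the hanging counterweight's equation, T = 11.8 × (10 − 1.3668) = 101.872 N.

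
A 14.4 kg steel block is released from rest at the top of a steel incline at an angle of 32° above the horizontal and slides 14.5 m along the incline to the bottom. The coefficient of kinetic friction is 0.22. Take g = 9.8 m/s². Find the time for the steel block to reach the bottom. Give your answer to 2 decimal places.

The weight component along the incline is mg sin 32° = 74.782 N and the normal force is N = mg cos 32° = 119.677 N.
Friction up the slope is f = μN = 0.22 × 119.677 = 26.329 N, so the net downslope force is 74.782 − 26.329 = 48.453 N and a = 48.453 / 14.4 = 3.3648 m/s².
Starting from rest, L = ½at², so t = √(2L/a) = √(2 × 14.5 / 3.3648) = 2.9358 s.

2.94 s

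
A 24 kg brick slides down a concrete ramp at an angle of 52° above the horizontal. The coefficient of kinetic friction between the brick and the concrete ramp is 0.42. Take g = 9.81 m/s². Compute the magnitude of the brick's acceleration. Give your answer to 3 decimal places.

Resolving the weight along the incline: the component pulling the brick down the slope is mg sin 52° = 24 × 9.81 × 0.7880 = 185.527 N, and the normal force is N = mg cos 52° = 24 × 9.81 × 0.6157 = 144.960 N.
Kinetic friction acts up the slope with magnitude f = μN = 0.42 × 144.960 = 60.883 N.
Net force along the incline is 185.527 − 60.883 = 124.644 N, so a = 124.644 / 24 = 5.1935 m/s².

5.194 m/s²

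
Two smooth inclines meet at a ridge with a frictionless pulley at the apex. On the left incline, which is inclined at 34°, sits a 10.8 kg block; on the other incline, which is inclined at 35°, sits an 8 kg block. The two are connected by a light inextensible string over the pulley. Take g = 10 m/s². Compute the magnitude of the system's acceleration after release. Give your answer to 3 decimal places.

Resolve each weight along its own incline: the 10.8 kg mass has component 10.8 × 10 × sin 34° = 60.393 N down its slope, and the 8 kg mass has 8 × 10 × sin 35° = 45.886 N down its slope.
The 10.8 kg side's 60.393 N exceeds the other side's 45.886 N, so that mass slides down and the 8 kg mass slides up. Taking that direction as positive, Newton's second law for the whole system gives 60.393 − 45.886 = (10.8 + 8) a, so a = 14.507 / 18.8 = 0.7716 m/s².

0.772 m/s²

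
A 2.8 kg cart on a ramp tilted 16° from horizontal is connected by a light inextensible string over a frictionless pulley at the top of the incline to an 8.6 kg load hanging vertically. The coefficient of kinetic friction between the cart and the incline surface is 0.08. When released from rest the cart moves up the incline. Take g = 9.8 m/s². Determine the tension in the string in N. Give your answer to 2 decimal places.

28.00 N

For the cart on the incline: the weight component along the slope is m₁g sin 16° = 2.8 × 9.8 × 0.2756 = 7.562 N and the normal force is N = m₁g cos 16° = 26.377 N.
Kinetic friction opposes the cart's motion up the incline: f = μN = 0.08 × 26.377 = 2.110 N acting down the slope.
Newton's second law for the cart (up-slope positive): T − 7.562 − 2.110 = 2.8 a. For the hanging load (downward positive): 8.6 × 9.8 − T = 8.6 a.
Adding the two equations eliminates T: 74.608 = 11.4 a, so a = 6.5446 m/s².
Then from the hanging load's equation, T = 8.6 × (9.8 − 6.5446) = 27.996 N.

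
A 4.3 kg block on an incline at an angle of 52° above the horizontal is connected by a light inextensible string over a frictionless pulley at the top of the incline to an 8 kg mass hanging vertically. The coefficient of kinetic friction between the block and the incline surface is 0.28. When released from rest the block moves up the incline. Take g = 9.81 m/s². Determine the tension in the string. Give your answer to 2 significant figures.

For the block on the incline: the weight component along the slope is m₁g sin 52° = 4.3 × 9.81 × 0.7880 = 33.240 N and the normal force is N = m₁g cos 52° = 25.970 N.
Kinetic friction opposes the block's motion up the incline: f = μN = 0.28 × 25.970 = 7.272 N acting down the slope.
Newton's second law for the block (up-slope positive): T − 33.240 − 7.272 = 4.3 a. For the hanging mass (downward positive): 8 × 9.81 − T = 8 a.
Adding the two equations eliminates T: 37.968 = 12.3 a, so a = 3.0868 m/s².
Then from the hanging mass's equation, T = 8 × (9.81 − 3.0868) = 53.786 N.

54 N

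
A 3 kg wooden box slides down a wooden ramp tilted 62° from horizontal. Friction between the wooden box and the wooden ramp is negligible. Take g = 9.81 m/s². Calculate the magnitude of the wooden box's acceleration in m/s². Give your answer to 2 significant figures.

8.7 m/s²

Resolving the weight along the incline: the component pulling the wooden box down the slope is mg sin 62° = 3 × 9.81 × 0.8829 = 25.984 N, and the normal force is N = mg cos 62° = 3 × 9.81 × 0.4695 = 13.817 N.
With no friction the net force along the incline is 25.984 N, so a = g sin 62° = 25.984 / 3 = 8.6613 m/s².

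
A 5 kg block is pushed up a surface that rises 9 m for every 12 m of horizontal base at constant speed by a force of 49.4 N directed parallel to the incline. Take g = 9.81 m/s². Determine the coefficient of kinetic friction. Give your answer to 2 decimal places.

At constant speed ΣF = 0 along the incline. The applied 49.4 N acts up the slope; the weight component mg sin 36.87° = 29.430 N and kinetic friction μN both act down the slope.
So 49.4 = 29.430 + μ × 39.240, giving μ = (49.4 − 29.430) / 39.240 = 0.5089.

0.51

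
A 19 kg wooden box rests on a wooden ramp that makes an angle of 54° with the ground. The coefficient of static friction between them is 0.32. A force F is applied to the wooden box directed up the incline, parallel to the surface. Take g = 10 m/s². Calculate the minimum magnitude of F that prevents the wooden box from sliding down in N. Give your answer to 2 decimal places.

The normal force is N = mg cos 54° = 111.679 N. With F at its minimum the wooden box is on the verge of sliding down, so static friction is at its maximum μ_s N = 0.32 × 111.679 = 35.737 N and acts up the slope.
Equilibrium along the incline: F + μ_s N = mg sin 54°, so F = 153.713 − 35.737 = 117.976 N.

117.98 N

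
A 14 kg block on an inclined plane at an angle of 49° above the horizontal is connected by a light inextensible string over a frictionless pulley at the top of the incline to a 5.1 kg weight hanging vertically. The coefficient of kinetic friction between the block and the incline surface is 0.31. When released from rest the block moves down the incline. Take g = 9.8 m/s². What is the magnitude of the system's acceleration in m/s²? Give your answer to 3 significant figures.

1.34 m/s²

For the block on the incline: the weight component along the slope is m₁g sin 49° = 14 × 9.8 × 0.7547 = 103.545 N and the normal force is N = m₁g cos 49° = 90.011 N.
Kinetic friction opposes the block's motion down the incline: f = μN = 0.31 × 90.011 = 27.903 N acting up the slope.
Newton's second law for the block (down-slope positive): 103.545 − 27.903 − T = 14 a. For the hanging weight (upward positive): T − 5.1 × 9.8 = 5.1 a.
Adding the two equations eliminates T: 25.662 = 19.1 a, so a = 1.3436 m/s².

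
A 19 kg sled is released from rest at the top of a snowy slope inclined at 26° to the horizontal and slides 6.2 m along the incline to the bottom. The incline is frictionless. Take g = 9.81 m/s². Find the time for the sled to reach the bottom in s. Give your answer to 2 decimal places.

The weight component along the incline is mg sin 26° = 81.708 N and the normal force is N = mg cos 26° = 167.526 N.
With no friction, a = g sin 26° = 4.3004 m/s².
Starting from rest, L = ½at², so t = √(2L/a) = √(2 × 6.2 / 4.3004) = 1.6981 s.

1.70 s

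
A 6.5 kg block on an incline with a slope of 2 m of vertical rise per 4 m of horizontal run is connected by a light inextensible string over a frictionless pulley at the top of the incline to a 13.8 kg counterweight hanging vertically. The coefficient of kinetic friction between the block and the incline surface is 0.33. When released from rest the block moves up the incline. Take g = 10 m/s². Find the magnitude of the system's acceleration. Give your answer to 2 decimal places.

4.42 m/s²

For the block on the incline: the weight component along the slope is m₁g sin 26.57° = 6.5 × 10 × 0.4472 = 29.068 N and the normal force is N = m₁g cos 26.57° = 58.138 N.
Kinetic friction opposes the block's motion up the incline: f = μN = 0.33 × 58.138 = 19.186 N acting down the slope.
Newton's second law for the block (up-slope positive): T − 29.068 − 19.186 = 6.5 a. For the hanging counterweight (downward positive): 13.8 × 10 − T = 13.8 a.
Adding the two equations eliminates T: 89.746 = 20.3 a, so a = 4.4210 m/s².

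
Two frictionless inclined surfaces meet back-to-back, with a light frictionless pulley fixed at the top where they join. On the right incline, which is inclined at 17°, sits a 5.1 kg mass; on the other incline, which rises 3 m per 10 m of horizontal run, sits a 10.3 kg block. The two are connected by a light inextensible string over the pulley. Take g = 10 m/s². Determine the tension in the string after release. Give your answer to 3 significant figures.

Resolve each weight along its own incline: the 5.1 kg mass has component 5.1 × 10 × sin 17° = 14.911 N down its slope, and the 10.3 kg mass has 10.3 × 10 × sin 16.70° = 29.597 N down its slope.
The 10.3 kg side's 29.597 N exceeds the other side's 14.911 N, so that mass slides down and the 5.1 kg mass slides up. Taking that direction as positive, Newton's second law for the whole system gives 29.597 − 14.911 = (5.1 + 10.3) a, so a = 14.686 / 15.4 = 0.9536 m/s².
For the 5.1 kg mass (up-slope positive): T − 14.911 = 5.1 × 0.9536, so T = 19.774 N.

19.8 N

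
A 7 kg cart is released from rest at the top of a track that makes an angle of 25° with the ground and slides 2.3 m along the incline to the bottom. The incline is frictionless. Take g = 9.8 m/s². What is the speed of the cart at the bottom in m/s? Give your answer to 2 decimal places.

4.36 m/s

The weight component along the incline is mg sin 25° = 28.992 N and the normal force is N = mg cos 25° = 62.173 N.
With no friction, a = g sin 25° = 4.1417 m/s².
Starting from rest over a distance of 2.3 m, v² = 2aL = 2 × 4.1417 × 2.3 = 19.0518, so v = 4.3648 m/s.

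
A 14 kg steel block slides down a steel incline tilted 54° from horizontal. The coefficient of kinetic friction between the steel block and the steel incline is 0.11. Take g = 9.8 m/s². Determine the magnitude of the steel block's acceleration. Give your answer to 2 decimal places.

Resolving the weight along the incline: the component pulling the steel block down the slope is mg sin 54° = 14 × 9.8 × 0.8090 = 110.995 N, and the normal force is N = mg cos 54° = 14 × 9.8 × 0.5878 = 80.646 N.
Kinetic friction acts up the slope with magnitude f = μN = 0.11 × 80.646 = 8.871 N.
Net force along the incline is 110.995 − 8.871 = 102.124 N, so a = 102.124 / 14 = 7.2946 m/s².

7.29 m/s²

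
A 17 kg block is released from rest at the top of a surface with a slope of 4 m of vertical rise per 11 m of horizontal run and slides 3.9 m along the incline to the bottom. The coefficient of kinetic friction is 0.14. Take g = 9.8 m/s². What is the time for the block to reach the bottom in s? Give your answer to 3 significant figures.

1.95 s

The weight component along the incline is mg sin 19.98° = 56.934 N and the normal force is N = mg cos 19.98° = 156.570 N.
Friction up the slope is f = μN = 0.14 × 156.570 = 21.920 N, so the net downslope force is 56.934 − 21.920 = 35.014 N and a = 35.014 / 17 = 2.0596 m/s².
Starting from rest, L = ½at², so t = √(2L/a) = √(2 × 3.9 / 2.0596) = 1.9461 s.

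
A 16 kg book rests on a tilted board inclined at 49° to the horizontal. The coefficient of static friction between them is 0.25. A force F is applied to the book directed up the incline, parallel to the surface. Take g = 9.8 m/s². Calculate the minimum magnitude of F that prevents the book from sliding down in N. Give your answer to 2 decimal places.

92.62 N

The normal force is N = mg cos 49° = 102.870 N. With F at its minimum the book is on the verge of sliding down, so static friction is at its maximum μ_s N = 0.25 × 102.870 = 25.718 N and acts up the slope.
Equilibrium along the incline: F + μ_s N = mg sin 49°, so F = 118.338 − 25.718 = 92.620 N.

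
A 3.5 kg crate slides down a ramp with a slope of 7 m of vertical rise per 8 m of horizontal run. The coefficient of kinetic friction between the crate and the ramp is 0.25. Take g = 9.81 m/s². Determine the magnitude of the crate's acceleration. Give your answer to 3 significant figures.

Resolving the weight along the incline: the component pulling the crate down the slope is mg sin 41.19° = 3.5 × 9.81 × 0.6585 = 22.610 N, and the normal force is N = mg cos 41.19° = 3.5 × 9.81 × 0.7526 = 25.841 N.
Kinetic friction acts up the slope with magnitude f = μN = 0.25 × 25.841 = 6.460 N.
Net force along the incline is 22.610 − 6.460 = 16.150 N, so a = 16.150 / 3.5 = 4.6143 m/s².

4.61 m/s²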